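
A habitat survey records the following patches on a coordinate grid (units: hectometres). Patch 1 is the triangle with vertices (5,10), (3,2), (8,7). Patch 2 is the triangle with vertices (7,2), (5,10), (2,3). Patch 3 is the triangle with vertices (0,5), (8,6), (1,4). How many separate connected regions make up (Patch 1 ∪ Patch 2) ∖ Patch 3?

(Patch 1 ∪ Patch 2) ∖ Patch 3 splits into 2 disjoint pieces (area 10.744, area 11.8248).

2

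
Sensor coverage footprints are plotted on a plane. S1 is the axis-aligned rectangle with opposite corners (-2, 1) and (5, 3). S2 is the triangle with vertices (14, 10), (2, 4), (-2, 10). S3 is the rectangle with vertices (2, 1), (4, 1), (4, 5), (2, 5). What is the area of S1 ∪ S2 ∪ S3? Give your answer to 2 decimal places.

65.00

By inclusion–exclusion:
Individual areas: |S1| = 14, |S2| = 48, |S3| = 8.
|S1∩S2| = 0.
|S1∩S3|: x∈[2,4], y∈[1,3] → 2·2 = 4.
|S2∩S3| = 1.
|S1∩S2∩S3| = 0.
|S1 ∪ S2 ∪ S3| = 70 − 5 + 0 = 65.00.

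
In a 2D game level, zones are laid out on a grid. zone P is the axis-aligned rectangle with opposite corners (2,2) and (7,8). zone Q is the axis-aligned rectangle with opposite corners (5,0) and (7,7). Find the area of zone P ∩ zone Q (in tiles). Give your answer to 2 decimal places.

10.00

|zone P∩zone Q|: x∈[5,7], y∈[2,7] → 2·5 = 10.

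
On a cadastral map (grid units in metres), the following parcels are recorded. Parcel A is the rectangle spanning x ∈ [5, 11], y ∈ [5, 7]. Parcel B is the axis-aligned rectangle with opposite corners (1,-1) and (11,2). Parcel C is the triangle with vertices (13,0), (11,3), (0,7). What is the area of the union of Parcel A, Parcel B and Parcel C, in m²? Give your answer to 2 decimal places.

By inclusion–exclusion:
Individual areas: |Parcel A| = 12, |Parcel B| = 30, |Parcel C| = 12.5.
|Parcel A∩Parcel B| = 0 (no overlap).
|Parcel A∩Parcel C| = 0.0455.
|Parcel B∩Parcel C| = 0.7912.
|Parcel A∩Parcel B∩Parcel C| = 0.
|Parcel A ∪ Parcel B ∪ Parcel C| = 54.5 − 0.8367 + 0 = 53.66.

53.66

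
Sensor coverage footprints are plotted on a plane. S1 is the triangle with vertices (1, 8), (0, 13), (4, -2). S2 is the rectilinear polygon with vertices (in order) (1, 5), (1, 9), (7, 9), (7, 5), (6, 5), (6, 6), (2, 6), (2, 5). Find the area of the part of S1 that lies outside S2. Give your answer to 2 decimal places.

|S1| = 2.5, |S1∩S2| = 1.0167.
|S1 ∖ S2| = |S1| − |S1∩S2| = 2.5 − 1.0167 = 1.48.

1.48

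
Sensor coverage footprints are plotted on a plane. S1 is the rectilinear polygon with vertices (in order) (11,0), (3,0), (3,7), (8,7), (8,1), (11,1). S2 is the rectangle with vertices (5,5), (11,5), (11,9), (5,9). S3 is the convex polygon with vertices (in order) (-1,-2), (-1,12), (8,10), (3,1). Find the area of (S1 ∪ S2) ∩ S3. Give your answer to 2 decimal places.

13.78

The region (S1 ∪ S2) ∩ S3 is the polygon with vertices (3,7), (5,7), (5,9), (7.444,9), (3,1).
By the shoelace formula its area is 13.78.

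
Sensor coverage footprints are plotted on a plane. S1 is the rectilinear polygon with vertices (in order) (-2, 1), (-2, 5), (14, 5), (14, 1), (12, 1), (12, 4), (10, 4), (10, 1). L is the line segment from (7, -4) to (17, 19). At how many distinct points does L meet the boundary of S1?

4

The segment meets the boundary at (10.913,5), (10,2.9), (9.174,1), (10.478,4).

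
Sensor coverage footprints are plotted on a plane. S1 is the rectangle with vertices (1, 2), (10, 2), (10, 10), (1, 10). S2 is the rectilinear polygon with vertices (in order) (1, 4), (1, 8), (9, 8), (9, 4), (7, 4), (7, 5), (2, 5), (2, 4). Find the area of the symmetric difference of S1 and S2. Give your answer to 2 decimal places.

|S1| = 72, |S2| = 27, |S1∩S2| = 27.
|S1 △ S2| = |S1| + |S2| − 2·|S1∩S2| = 72 + 27 − 54 = 45.00.

45.00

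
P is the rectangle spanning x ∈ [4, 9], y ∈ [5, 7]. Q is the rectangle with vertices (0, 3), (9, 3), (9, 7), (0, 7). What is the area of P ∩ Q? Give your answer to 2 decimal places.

|P∩Q|: x∈[4,9], y∈[5,7] → 5·2 = 10.

10.00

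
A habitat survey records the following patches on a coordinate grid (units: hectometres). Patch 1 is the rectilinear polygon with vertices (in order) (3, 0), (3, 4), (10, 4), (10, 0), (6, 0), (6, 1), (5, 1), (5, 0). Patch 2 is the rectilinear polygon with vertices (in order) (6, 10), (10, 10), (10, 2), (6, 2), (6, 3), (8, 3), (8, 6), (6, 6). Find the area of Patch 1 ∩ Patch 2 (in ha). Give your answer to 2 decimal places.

6.00

The intersection is the polygon with vertices (10,4), (10,2), (6,2), (6,3), (8,3), (8,4).
By the shoelace formula its area is 6.00.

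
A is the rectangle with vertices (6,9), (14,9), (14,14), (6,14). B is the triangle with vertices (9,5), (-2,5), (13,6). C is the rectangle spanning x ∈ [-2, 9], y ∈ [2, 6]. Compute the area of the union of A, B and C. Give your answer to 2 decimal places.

By inclusion–exclusion:
Individual areas: |A| = 40, |B| = 5.5, |C| = 44.
|A∩B| = 0.
|A∩C| = 0 (no overlap).
|B∩C| = 4.0333.
|A∩B∩C| = 0.
|A ∪ B ∪ C| = 89.5 − 4.0333 + 0 = 85.47.

85.47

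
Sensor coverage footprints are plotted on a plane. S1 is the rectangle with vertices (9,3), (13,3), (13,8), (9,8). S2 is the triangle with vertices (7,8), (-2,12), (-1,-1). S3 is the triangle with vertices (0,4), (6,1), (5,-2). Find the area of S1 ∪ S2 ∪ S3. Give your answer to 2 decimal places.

By inclusion–exclusion:
Individual areas: |S1| = 20, |S2| = 56.5, |S3| = 10.5.
|S1∩S2| = 0.
|S1∩S3| = 0.
|S2∩S3| = 1.391.
|S1∩S2∩S3| = 0.
|S1 ∪ S2 ∪ S3| = 87 − 1.391 + 0 = 85.61.

85.61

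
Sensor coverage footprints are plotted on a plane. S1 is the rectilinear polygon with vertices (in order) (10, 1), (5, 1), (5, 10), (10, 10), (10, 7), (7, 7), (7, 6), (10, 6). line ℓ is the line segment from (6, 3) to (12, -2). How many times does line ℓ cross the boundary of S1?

1

The segment meets the boundary at (8.4,1).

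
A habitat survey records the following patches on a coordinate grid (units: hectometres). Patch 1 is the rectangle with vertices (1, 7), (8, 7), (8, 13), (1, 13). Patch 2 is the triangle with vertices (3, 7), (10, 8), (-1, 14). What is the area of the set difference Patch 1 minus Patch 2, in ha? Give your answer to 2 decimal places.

19.29

|Patch 1| = 42, |Patch 1∩Patch 2| = 22.7143.
|Patch 1 ∖ Patch 2| = |Patch 1| − |Patch 1∩Patch 2| = 42 − 22.7143 = 19.29.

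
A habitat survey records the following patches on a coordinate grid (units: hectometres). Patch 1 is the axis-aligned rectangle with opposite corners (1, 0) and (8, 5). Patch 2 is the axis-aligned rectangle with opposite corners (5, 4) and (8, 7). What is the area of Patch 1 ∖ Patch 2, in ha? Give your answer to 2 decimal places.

|Patch 1∩Patch 2|: x∈[5,8], y∈[4,5] → 3·1 = 3.
|Patch 1| = 35.
|Patch 1 ∖ Patch 2| = |Patch 1| − |Patch 1∩Patch 2| = 35 − 3 = 32.00.

32.00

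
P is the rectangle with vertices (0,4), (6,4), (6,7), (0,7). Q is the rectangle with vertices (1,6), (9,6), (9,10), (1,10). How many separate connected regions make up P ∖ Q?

1

P ∖ Q is a single connected region.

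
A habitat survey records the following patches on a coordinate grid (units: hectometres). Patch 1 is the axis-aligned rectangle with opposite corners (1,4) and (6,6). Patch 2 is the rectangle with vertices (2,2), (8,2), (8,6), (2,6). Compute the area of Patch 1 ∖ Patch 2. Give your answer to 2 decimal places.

|Patch 1∩Patch 2|: x∈[2,6], y∈[4,6] → 4·2 = 8.
|Patch 1| = 10.
|Patch 1 ∖ Patch 2| = |Patch 1| − |Patch 1∩Patch 2| = 10 − 8 = 2.00.

2.00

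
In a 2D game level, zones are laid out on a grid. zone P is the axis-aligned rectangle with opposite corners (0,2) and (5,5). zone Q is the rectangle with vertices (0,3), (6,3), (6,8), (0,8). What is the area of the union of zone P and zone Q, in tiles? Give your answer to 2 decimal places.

By inclusion–exclusion:
Individual areas: |zone P| = 15, |zone Q| = 30.
|zone P∩zone Q|: x∈[0,5], y∈[3,5] → 5·2 = 10.
|zone P ∪ zone Q| = 45 − 10 = 35.00.

35.00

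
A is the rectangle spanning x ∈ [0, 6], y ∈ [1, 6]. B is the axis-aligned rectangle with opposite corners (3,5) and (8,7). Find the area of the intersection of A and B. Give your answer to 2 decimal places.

3.00

|A∩B|: x∈[3,6], y∈[5,6] → 3·1 = 3.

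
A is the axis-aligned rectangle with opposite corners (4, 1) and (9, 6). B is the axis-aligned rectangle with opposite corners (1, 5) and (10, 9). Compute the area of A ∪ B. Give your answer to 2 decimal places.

56.00

By inclusion–exclusion:
Individual areas: |A| = 25, |B| = 36.
|A∩B|: x∈[4,9], y∈[5,6] → 5·1 = 5.
|A ∪ B| = 61 − 5 = 56.00.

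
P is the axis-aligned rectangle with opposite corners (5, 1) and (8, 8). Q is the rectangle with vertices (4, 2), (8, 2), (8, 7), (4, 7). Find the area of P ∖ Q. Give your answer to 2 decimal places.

|P∩Q|: x∈[5,8], y∈[2,7] → 3·5 = 15.
|P| = 21.
|P ∖ Q| = |P| − |P∩Q| = 21 − 15 = 6.00.

6.00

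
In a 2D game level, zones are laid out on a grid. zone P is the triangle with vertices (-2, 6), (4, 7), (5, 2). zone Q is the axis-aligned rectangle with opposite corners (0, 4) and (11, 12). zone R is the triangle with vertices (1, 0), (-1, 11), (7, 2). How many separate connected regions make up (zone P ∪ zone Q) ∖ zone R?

2

(zone P ∪ zone Q) ∖ zone R splits into 2 disjoint pieces (area 72.6597, area 1.6195).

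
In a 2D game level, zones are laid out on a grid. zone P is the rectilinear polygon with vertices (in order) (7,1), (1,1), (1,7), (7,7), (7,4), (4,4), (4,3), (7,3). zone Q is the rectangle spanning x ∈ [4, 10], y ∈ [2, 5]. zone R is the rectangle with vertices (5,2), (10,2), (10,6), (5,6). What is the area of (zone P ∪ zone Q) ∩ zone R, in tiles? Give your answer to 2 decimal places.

The region (zone P ∪ zone Q) ∩ zone R is the polygon with vertices (7,5), (10,5), (10,2), (7,2), (5,2), (5,6), (7,6).
By the shoelace formula its area is 17.00.

17.00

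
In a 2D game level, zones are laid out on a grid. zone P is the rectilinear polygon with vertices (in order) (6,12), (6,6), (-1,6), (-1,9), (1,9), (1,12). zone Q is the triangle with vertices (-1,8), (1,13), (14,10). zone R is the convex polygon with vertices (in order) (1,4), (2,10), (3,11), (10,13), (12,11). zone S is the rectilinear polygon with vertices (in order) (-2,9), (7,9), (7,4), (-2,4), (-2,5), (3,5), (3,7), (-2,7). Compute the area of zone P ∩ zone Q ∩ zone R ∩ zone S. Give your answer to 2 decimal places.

The intersection is the polygon with vertices (1.833,9), (6,9), (6,8.933), (1.727,8.364).
By the shoelace formula its area is 1.47.

1.47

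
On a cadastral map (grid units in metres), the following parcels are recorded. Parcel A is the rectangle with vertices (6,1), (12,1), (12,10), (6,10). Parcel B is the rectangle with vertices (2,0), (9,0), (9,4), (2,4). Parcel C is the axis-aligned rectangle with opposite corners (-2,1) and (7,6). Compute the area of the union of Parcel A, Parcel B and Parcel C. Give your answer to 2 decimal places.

101.00

By inclusion–exclusion:
Individual areas: |Parcel A| = 54, |Parcel B| = 28, |Parcel C| = 45.
|Parcel A∩Parcel B|: x∈[6,9], y∈[1,4] → 3·3 = 9.
|Parcel A∩Parcel C|: x∈[6,7], y∈[1,6] → 1·5 = 5.
|Parcel B∩Parcel C|: x∈[2,7], y∈[1,4] → 5·3 = 15.
|Parcel A∩Parcel B∩Parcel C| = 3.
|Parcel A ∪ Parcel B ∪ Parcel C| = 127 − 29 + 3 = 101.00.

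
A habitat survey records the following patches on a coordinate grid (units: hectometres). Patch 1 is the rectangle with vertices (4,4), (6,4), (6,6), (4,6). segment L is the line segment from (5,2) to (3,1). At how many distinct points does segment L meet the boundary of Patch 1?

0

The segment lies entirely outside Patch 1 and never meets its boundary.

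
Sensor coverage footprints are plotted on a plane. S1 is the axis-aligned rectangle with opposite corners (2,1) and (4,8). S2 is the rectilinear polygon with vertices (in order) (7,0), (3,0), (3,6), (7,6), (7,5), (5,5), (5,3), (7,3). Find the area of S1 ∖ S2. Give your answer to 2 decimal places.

|S1| = 14, |S1∩S2| = 5.
|S1 ∖ S2| = |S1| − |S1∩S2| = 14 − 5 = 9.00.

9.00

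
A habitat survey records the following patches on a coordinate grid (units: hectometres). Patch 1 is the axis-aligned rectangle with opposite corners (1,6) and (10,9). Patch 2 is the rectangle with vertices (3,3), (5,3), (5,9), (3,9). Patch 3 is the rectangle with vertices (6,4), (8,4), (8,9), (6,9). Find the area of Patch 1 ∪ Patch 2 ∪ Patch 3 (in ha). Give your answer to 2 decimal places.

By inclusion–exclusion:
Individual areas: |Patch 1| = 27, |Patch 2| = 12, |Patch 3| = 10.
|Patch 1∩Patch 2|: x∈[3,5], y∈[6,9] → 2·3 = 6.
|Patch 1∩Patch 3|: x∈[6,8], y∈[6,9] → 2·3 = 6.
|Patch 2∩Patch 3| = 0 (no overlap).
|Patch 1∩Patch 2∩Patch 3| = 0.
|Patch 1 ∪ Patch 2 ∪ Patch 3| = 49 − 12 + 0 = 37.00.

37.00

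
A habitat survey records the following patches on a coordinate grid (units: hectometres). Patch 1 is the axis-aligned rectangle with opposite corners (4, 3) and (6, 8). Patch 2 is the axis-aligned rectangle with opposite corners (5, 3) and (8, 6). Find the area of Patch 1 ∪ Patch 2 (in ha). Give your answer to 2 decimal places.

16.00

By inclusion–exclusion:
Individual areas: |Patch 1| = 10, |Patch 2| = 9.
|Patch 1∩Patch 2|: x∈[5,6], y∈[3,6] → 1·3 = 3.
|Patch 1 ∪ Patch 2| = 19 − 3 = 16.00.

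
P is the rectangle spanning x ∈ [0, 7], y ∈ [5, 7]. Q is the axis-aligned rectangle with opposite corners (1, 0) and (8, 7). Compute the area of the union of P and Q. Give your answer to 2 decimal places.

51.00

By inclusion–exclusion:
Individual areas: |P| = 14, |Q| = 49.
|P∩Q|: x∈[1,7], y∈[5,7] → 6·2 = 12.
|P ∪ Q| = 63 − 12 = 51.00.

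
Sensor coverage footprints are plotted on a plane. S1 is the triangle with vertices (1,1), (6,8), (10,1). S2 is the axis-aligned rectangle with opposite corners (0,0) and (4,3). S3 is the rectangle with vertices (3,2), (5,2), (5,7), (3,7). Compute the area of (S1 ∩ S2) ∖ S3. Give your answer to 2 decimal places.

3.57

|S1 ∩ S2| = 4.5714.
|(S1 ∩ S2) ∩ S3| = 1.
|(S1 ∩ S2) ∖ S3| = 4.5714 − 1 = 3.57.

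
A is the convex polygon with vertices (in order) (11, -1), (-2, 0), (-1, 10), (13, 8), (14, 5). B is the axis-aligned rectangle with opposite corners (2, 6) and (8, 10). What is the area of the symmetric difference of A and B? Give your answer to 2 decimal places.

|A| = 138, |B| = 24, |A∩B| = 18.8571.
|A △ B| = |A| + |B| − 2·|A∩B| = 138 + 24 − 37.7143 = 124.29.

124.29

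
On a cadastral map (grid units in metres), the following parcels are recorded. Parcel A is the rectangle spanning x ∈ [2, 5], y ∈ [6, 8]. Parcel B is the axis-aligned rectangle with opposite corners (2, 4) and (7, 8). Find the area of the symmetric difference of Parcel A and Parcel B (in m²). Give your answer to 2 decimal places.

|Parcel A∩Parcel B|: x∈[2,5], y∈[6,8] → 3·2 = 6.
|Parcel A △ Parcel B| = |Parcel A| + |Parcel B| − 2·|Parcel A∩Parcel B| = 6 + 20 − 12 = 14.00.

14.00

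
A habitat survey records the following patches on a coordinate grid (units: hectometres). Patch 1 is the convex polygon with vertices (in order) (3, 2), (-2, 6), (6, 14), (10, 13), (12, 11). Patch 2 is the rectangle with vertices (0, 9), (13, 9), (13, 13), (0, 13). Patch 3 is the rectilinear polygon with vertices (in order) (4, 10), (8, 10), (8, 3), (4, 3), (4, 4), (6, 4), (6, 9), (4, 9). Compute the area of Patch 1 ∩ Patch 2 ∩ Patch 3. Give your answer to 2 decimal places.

The intersection is the polygon with vertices (6,9), (4,9), (4,10), (8,10), (8,9).
By the shoelace formula its area is 4.00.

4.00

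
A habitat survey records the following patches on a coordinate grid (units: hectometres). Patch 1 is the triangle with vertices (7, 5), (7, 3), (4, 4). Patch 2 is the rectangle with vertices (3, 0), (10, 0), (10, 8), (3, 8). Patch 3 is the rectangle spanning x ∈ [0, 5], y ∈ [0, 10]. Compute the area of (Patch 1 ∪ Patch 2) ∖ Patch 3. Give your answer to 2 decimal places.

|Patch 1 ∪ Patch 2| = 56.
|(Patch 1 ∪ Patch 2) ∩ Patch 3| = 16.
|(Patch 1 ∪ Patch 2) ∖ Patch 3| = 56 − 16 = 40.00.

40.00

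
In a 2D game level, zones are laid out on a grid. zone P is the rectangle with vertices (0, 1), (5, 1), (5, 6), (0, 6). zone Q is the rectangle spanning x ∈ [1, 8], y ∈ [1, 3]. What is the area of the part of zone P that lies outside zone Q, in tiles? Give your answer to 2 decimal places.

17.00

|zone P∩zone Q|: x∈[1,5], y∈[1,3] → 4·2 = 8.
|zone P| = 25.
|zone P ∖ zone Q| = |zone P| − |zone P∩zone Q| = 25 − 8 = 17.00.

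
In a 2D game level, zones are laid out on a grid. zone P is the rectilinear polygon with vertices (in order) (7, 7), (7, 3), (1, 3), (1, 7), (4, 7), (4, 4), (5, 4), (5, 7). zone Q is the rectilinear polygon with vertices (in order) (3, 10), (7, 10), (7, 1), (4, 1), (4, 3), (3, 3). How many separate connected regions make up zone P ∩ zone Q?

1

zone P ∩ zone Q is a single connected region.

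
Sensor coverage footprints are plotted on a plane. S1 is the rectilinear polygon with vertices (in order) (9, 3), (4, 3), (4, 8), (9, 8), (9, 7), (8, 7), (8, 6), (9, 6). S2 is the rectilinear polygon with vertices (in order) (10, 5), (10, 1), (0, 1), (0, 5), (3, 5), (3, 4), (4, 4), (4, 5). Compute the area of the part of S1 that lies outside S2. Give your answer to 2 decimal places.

|S1| = 24, |S1∩S2| = 10.
|S1 ∖ S2| = |S1| − |S1∩S2| = 24 − 10 = 14.00.

14.00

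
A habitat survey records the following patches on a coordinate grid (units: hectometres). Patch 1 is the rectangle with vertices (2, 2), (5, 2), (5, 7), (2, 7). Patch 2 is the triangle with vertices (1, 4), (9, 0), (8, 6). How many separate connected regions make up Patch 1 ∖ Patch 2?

2

Patch 1 ∖ Patch 2 splits into 2 disjoint pieces (area 6.8571, area 2.25).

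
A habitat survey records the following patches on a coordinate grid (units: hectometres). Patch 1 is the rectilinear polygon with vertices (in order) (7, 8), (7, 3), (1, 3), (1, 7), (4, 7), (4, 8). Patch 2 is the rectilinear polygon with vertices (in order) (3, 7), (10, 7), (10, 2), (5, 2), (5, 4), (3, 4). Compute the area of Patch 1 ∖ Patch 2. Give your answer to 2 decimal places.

|Patch 1| = 27, |Patch 1∩Patch 2| = 14.
|Patch 1 ∖ Patch 2| = |Patch 1| − |Patch 1∩Patch 2| = 27 − 14 = 13.00.

13.00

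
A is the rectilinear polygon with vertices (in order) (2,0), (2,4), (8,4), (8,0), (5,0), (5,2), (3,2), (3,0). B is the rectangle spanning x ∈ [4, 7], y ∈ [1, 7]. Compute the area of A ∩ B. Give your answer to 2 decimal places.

8.00

The intersection is the polygon with vertices (7,4), (7,1), (5,1), (5,2), (4,2), (4,4).
By the shoelace formula its area is 8.00.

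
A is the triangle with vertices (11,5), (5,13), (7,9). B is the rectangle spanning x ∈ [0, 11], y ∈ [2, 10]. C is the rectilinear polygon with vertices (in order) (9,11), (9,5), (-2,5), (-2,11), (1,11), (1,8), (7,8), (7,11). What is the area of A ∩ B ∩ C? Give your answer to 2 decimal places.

The intersection is the polygon with vertices (7,9), (7,10), (7.25,10), (9,7.667), (9,7).
By the shoelace formula its area is 1.96.

1.96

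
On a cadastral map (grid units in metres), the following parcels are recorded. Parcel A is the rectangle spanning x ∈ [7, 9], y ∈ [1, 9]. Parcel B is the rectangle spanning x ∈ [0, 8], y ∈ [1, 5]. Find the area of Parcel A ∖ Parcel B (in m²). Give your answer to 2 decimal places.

|Parcel A∩Parcel B|: x∈[7,8], y∈[1,5] → 1·4 = 4.
|Parcel A| = 16.
|Parcel A ∖ Parcel B| = |Parcel A| − |Parcel A∩Parcel B| = 16 − 4 = 12.00.

12.00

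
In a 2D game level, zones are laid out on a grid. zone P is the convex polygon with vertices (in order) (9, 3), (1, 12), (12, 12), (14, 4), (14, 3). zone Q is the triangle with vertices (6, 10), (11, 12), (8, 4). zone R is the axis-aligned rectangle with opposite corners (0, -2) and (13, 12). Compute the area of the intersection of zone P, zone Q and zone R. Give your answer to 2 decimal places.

The intersection is the polygon with vertices (6,10), (11,12), (8.033,4.088), (7.933,4.2).
By the shoelace formula its area is 16.99.

16.99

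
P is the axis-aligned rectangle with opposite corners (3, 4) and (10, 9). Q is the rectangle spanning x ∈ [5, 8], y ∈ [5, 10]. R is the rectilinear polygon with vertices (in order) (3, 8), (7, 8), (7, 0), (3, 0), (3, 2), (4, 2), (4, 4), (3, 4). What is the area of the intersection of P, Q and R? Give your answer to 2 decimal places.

The intersection is the polygon with vertices (5,5), (5,8), (7,8), (7,5).
By the shoelace formula its area is 6.00.

6.00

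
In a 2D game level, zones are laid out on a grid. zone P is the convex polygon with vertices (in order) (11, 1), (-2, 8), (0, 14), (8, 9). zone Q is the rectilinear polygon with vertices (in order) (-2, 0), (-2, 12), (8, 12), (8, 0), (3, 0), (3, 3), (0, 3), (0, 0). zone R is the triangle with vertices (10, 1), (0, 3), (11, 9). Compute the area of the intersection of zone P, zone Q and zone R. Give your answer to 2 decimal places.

The intersection is the polygon with vertices (8,2.615), (3.619,4.974), (8,7.364).
By the shoelace formula its area is 10.40.

10.40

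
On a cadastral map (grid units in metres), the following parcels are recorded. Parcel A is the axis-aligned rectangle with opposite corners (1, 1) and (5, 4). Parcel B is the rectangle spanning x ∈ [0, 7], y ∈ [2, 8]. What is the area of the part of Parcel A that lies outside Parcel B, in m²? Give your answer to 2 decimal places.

4.00

|Parcel A∩Parcel B|: x∈[1,5], y∈[2,4] → 4·2 = 8.
|Parcel A| = 12.
|Parcel A ∖ Parcel B| = |Parcel A| − |Parcel A∩Parcel B| = 12 − 8 = 4.00.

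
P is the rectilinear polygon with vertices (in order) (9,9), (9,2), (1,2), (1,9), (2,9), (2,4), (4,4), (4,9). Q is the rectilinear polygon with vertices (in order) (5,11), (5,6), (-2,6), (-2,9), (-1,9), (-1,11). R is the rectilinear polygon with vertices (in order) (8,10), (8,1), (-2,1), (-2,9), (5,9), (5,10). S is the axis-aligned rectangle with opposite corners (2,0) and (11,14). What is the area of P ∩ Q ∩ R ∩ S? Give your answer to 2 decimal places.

3.00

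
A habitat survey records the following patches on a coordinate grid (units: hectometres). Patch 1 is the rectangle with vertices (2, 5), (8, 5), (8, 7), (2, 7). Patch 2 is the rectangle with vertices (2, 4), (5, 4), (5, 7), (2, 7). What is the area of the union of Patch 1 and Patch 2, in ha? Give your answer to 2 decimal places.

By inclusion–exclusion:
Individual areas: |Patch 1| = 12, |Patch 2| = 9.
|Patch 1∩Patch 2|: x∈[2,5], y∈[5,7] → 3·2 = 6.
|Patch 1 ∪ Patch 2| = 21 − 6 = 15.00.

15.00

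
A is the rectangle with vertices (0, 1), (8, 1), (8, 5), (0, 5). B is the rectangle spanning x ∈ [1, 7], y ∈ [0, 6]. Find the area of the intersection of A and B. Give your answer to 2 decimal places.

|A∩B|: x∈[1,7], y∈[1,5] → 6·4 = 24.

24.00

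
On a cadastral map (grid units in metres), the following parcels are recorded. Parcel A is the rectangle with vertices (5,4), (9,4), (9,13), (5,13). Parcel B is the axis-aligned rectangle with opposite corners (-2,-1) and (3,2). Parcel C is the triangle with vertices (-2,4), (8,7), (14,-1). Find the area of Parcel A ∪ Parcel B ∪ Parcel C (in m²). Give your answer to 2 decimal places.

90.02

By inclusion–exclusion:
Individual areas: |Parcel A| = 36, |Parcel B| = 15, |Parcel C| = 49.
|Parcel A∩Parcel B| = 0 (no overlap).
|Parcel A∩Parcel C| = 9.9833.
|Parcel B∩Parcel C| = 0.
|Parcel A∩Parcel B∩Parcel C| = 0.
|Parcel A ∪ Parcel B ∪ Parcel C| = 100 − 9.9833 + 0 = 90.02.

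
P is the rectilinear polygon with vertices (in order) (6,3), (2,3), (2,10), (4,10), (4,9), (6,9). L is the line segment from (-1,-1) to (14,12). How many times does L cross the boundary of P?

2

The segment meets the boundary at (6,5.067), (3.615,3).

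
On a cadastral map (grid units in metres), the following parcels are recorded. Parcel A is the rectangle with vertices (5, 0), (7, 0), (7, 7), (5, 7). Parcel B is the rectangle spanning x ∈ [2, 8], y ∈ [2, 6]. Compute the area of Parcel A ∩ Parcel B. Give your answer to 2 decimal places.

8.00

|Parcel A∩Parcel B|: x∈[5,7], y∈[2,6] → 2·4 = 8.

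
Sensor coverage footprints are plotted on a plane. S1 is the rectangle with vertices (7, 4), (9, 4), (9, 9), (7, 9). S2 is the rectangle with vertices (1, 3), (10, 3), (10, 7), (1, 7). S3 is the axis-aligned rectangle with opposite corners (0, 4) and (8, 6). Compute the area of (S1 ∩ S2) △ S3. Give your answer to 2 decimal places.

18.00

|S1 ∩ S2| = 6.
|(S1 ∩ S2) ∩ S3| = 2.
|(S1 ∩ S2) △ S3| = 6 + 16 − 4 = 18.00.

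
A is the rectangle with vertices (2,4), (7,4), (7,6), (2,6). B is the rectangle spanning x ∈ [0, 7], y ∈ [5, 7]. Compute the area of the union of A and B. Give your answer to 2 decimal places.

19.00

By inclusion–exclusion:
Individual areas: |A| = 10, |B| = 14.
|A∩B|: x∈[2,7], y∈[5,6] → 5·1 = 5.
|A ∪ B| = 24 − 5 = 19.00.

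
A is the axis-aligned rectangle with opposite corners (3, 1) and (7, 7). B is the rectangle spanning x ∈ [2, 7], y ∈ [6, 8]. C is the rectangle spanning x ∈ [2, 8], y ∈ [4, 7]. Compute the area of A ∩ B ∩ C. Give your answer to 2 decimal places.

The intersection is the polygon with vertices (3,6), (3,7), (7,7), (7,6).
By the shoelace formula its area is 4.00.

4.00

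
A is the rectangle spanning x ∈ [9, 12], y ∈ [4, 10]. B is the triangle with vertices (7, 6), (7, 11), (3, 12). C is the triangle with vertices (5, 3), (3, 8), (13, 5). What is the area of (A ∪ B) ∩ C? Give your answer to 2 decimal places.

4.39

|A ∪ B| = 28.
|(A ∪ B) ∩ C| = 4.39.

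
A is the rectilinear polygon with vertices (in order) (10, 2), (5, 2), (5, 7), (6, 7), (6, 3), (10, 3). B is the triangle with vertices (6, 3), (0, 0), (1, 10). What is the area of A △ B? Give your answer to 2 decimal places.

|A| = 9, |B| = 28.5, |A∩B| = 0.95.
|A △ B| = |A| + |B| − 2·|A∩B| = 9 + 28.5 − 1.9 = 35.60.

35.60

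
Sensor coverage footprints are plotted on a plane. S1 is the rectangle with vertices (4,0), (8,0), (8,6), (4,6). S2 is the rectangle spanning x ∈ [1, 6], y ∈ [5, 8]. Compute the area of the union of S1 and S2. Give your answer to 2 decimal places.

37.00

By inclusion–exclusion:
Individual areas: |S1| = 24, |S2| = 15.
|S1∩S2|: x∈[4,6], y∈[5,6] → 2·1 = 2.
|S1 ∪ S2| = 39 − 2 = 37.00.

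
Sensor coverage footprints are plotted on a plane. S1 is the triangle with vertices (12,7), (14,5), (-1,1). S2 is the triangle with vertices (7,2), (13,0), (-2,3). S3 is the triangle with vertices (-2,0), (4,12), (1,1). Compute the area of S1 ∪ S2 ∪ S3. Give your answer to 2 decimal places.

38.51

By inclusion–exclusion:
Individual areas: |S1| = 19, |S2| = 6, |S3| = 15.
|S1∩S2| = 0.5844.
|S1∩S3| = 0.4808.
|S2∩S3| = 0.4281.
|S1∩S2∩S3| = 0.
|S1 ∪ S2 ∪ S3| = 40 − 1.4933 + 0 = 38.51.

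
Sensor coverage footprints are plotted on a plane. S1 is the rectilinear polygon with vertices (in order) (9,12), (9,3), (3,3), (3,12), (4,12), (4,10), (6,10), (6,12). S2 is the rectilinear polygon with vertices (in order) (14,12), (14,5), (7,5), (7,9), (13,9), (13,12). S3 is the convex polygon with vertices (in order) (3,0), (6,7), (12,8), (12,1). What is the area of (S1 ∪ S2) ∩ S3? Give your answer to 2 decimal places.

24.43

The region (S1 ∪ S2) ∩ S3 is the polygon with vertices (9,5), (9,3), (4.286,3), (6,7), (12,8), (12,5).
By the shoelace formula its area is 24.43.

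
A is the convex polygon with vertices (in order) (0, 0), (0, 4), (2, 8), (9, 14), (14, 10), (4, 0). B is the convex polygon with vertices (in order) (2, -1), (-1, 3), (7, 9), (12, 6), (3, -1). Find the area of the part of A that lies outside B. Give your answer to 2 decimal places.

|A| = 99, |A∩B| = 50.3333.
|A ∖ B| = |A| − |A∩B| = 99 − 50.3333 = 48.67.

48.67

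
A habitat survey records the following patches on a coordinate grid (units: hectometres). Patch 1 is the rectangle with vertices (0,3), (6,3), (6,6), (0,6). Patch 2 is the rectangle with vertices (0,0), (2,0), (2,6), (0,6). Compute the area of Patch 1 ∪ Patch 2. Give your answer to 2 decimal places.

24.00

By inclusion–exclusion:
Individual areas: |Patch 1| = 18, |Patch 2| = 12.
|Patch 1∩Patch 2|: x∈[0,2], y∈[3,6] → 2·3 = 6.
|Patch 1 ∪ Patch 2| = 30 − 6 = 24.00.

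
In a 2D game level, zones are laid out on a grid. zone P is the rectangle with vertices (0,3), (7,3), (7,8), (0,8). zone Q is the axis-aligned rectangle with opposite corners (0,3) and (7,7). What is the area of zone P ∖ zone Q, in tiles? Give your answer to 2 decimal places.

7.00

|zone P∩zone Q|: x∈[0,7], y∈[3,7] → 7·4 = 28.
|zone P| = 35.
|zone P ∖ zone Q| = |zone P| − |zone P∩zone Q| = 35 − 28 = 7.00.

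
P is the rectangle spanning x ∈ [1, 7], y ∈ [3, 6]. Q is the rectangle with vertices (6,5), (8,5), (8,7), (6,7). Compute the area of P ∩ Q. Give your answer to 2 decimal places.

1.00

|P∩Q|: x∈[6,7], y∈[5,6] → 1·1 = 1.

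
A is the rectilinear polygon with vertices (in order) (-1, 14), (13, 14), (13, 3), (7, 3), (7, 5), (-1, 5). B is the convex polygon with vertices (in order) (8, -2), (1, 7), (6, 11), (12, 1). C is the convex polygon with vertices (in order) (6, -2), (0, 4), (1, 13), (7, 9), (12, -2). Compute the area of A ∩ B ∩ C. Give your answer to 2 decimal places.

30.35

The intersection is the polygon with vertices (7,5), (2.556,5), (1,7), (5.091,10.273), (7,9), (9.727,3), (7,3).
By the shoelace formula its area is 30.35.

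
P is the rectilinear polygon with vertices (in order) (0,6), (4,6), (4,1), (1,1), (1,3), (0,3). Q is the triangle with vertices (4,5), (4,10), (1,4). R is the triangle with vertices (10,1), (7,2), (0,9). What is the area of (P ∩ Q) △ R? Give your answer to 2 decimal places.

9.55

|P ∩ Q| = 3.5.
|(P ∩ Q) ∩ R| = 0.475.
|(P ∩ Q) △ R| = 3.5 + 7 − 0.95 = 9.55.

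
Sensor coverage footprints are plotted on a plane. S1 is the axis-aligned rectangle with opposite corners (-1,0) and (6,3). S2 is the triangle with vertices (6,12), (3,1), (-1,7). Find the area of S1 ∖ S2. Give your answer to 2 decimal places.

|S1| = 21, |S1∩S2| = 1.8788.
|S1 ∖ S2| = |S1| − |S1∩S2| = 21 − 1.8788 = 19.12.

19.12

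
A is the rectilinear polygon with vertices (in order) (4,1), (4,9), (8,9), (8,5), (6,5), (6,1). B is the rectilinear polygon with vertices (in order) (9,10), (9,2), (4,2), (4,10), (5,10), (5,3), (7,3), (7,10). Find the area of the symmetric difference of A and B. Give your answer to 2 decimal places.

|A| = 24, |B| = 26, |A∩B| = 12.
|A △ B| = |A| + |B| − 2·|A∩B| = 24 + 26 − 24 = 26.00.

26.00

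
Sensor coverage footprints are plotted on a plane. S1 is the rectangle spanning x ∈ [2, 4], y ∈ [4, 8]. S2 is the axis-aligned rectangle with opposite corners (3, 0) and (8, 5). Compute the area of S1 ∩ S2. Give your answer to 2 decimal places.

1.00

|S1∩S2|: x∈[3,4], y∈[4,5] → 1·1 = 1.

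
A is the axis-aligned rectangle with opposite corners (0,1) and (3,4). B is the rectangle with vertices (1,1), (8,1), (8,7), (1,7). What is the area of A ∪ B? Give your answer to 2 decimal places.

45.00

By inclusion–exclusion:
Individual areas: |A| = 9, |B| = 42.
|A∩B|: x∈[1,3], y∈[1,4] → 2·3 = 6.
|A ∪ B| = 51 − 6 = 45.00.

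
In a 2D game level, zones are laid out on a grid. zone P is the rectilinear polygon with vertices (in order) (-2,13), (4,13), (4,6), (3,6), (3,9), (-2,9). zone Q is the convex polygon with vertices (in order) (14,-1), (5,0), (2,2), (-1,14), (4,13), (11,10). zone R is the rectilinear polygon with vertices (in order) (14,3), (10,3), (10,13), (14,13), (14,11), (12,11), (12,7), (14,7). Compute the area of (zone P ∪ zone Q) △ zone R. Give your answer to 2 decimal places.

150.21

|zone P ∪ zone Q| = 146.
|(zone P ∪ zone Q) ∩ zone R| = 13.8961.
|(zone P ∪ zone Q) △ zone R| = 146 + 32 − 27.7922 = 150.21.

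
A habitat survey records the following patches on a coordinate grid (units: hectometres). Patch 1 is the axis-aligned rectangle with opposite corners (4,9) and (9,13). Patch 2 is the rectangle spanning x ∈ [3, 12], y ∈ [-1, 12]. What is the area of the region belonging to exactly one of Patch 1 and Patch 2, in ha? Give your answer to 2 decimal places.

|Patch 1∩Patch 2|: x∈[4,9], y∈[9,12] → 5·3 = 15.
|Patch 1 △ Patch 2| = |Patch 1| + |Patch 2| − 2·|Patch 1∩Patch 2| = 20 + 117 − 30 = 107.00.

107.00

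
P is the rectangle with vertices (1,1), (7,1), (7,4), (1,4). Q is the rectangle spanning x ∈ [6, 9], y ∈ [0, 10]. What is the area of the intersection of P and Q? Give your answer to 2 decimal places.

|P∩Q|: x∈[6,7], y∈[1,4] → 1·3 = 3.

3.00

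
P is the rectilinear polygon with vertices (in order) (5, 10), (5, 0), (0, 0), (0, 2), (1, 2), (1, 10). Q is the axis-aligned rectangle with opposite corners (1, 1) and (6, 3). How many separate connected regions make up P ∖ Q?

2

P ∖ Q splits into 2 disjoint pieces (area 28, area 6).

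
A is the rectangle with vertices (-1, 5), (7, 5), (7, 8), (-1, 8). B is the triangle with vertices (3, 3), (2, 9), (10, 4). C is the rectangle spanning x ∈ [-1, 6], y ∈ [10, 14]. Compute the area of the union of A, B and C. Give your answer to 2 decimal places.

By inclusion–exclusion:
Individual areas: |A| = 24, |B| = 21.5, |C| = 28.
|A∩B| = 10.1375.
|A∩C| = 0 (no overlap).
|B∩C| = 0.
|A∩B∩C| = 0.
|A ∪ B ∪ C| = 73.5 − 10.1375 + 0 = 63.36.

63.36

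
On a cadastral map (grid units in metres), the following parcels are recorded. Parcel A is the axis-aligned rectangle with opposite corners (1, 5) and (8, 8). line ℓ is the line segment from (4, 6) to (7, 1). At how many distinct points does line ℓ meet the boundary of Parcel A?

The segment meets the boundary at (4.6,5).

1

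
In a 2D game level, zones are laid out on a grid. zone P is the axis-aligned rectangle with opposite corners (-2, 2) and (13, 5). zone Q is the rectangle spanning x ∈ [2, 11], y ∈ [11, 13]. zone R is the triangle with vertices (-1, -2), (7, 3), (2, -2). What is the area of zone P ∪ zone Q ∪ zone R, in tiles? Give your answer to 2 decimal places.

70.20

By inclusion–exclusion:
Individual areas: |zone P| = 45, |zone Q| = 18, |zone R| = 7.5.
|zone P∩zone Q| = 0 (no overlap).
|zone P∩zone R| = 0.3.
|zone Q∩zone R| = 0.
|zone P∩zone Q∩zone R| = 0.
|zone P ∪ zone Q ∪ zone R| = 70.5 − 0.3 + 0 = 70.20.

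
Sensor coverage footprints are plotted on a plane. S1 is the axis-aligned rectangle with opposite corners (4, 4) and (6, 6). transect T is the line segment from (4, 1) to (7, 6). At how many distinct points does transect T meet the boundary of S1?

2

The segment meets the boundary at (6,4.333), (5.8,4).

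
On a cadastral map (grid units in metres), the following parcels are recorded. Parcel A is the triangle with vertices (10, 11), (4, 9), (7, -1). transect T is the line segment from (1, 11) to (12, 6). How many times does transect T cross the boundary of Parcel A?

The segment meets the boundary at (9.082,7.327), (4.808,9.269).

2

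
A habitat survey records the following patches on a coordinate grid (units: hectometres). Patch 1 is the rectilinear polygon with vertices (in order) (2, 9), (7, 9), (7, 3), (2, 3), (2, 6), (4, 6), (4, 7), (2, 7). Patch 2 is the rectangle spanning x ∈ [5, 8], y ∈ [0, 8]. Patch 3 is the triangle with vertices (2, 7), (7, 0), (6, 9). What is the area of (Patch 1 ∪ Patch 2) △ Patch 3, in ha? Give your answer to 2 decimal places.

|Patch 1 ∪ Patch 2| = 42.
|(Patch 1 ∪ Patch 2) ∩ Patch 3| = 17.3429.
|(Patch 1 ∪ Patch 2) △ Patch 3| = 42 + 19 − 34.6857 = 26.31.

26.31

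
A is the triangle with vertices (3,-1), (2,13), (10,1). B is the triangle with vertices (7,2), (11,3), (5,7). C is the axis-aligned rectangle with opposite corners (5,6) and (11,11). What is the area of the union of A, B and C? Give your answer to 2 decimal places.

81.77

By inclusion–exclusion:
Individual areas: |A| = 50, |B| = 11, |C| = 30.
|A∩B| = 7.15.
|A∩C| = 2.0833.
|B∩C| = 0.55.
|A∩B∩C| = 0.55.
|A ∪ B ∪ C| = 91 − 9.7833 + 0.55 = 81.77.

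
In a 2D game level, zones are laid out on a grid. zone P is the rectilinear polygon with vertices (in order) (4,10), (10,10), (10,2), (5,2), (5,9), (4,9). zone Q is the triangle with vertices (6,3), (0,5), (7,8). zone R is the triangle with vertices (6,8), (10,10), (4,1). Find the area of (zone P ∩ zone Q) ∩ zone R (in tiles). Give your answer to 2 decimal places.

The region (zone P ∩ zone Q) ∩ zone R is the polygon with vertices (7,8), (6.286,4.429), (5.455,3.182), (5,3.333), (5,4.5), (5.861,7.512).
By the shoelace formula its area is 4.92.

4.92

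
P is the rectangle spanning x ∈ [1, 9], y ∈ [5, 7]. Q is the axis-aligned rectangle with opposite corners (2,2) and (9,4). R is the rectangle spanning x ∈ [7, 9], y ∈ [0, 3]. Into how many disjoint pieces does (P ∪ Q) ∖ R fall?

2

(P ∪ Q) ∖ R splits into 2 disjoint pieces (area 16, area 12).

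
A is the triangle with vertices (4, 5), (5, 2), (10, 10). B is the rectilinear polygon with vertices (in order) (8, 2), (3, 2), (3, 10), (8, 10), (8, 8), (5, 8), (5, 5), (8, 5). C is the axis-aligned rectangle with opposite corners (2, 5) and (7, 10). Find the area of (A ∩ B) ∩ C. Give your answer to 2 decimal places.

|A ∩ B| = 4.7958.
|(A ∩ B) ∩ C| = 0.42.

0.42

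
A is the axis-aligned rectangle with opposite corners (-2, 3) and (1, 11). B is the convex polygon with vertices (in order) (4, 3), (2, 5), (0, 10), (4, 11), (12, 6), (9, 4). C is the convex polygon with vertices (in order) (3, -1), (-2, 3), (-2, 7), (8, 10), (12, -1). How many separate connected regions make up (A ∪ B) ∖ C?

(A ∪ B) ∖ C splits into 2 disjoint pieces (area 20.0912, area 4.3587).

2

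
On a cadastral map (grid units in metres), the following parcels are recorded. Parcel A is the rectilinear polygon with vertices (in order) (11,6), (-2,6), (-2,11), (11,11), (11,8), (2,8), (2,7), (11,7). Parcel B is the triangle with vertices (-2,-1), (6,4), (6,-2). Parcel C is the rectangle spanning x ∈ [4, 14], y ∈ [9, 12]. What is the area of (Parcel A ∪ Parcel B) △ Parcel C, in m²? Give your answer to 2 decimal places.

82.00

|Parcel A ∪ Parcel B| = 80.
|(Parcel A ∪ Parcel B) ∩ Parcel C| = 14.
|(Parcel A ∪ Parcel B) △ Parcel C| = 80 + 30 − 28 = 82.00.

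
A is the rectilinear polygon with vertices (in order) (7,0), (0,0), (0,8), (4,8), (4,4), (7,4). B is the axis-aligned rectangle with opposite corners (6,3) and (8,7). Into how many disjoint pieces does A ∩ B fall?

1

A ∩ B is a single connected region.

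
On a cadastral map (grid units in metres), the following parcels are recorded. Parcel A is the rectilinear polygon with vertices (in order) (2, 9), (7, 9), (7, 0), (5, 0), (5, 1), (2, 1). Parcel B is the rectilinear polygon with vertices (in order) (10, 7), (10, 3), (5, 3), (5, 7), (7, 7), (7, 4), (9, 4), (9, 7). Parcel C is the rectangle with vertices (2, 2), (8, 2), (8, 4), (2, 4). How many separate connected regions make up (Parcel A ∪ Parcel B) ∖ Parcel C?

3

(Parcel A ∪ Parcel B) ∖ Parcel C splits into 3 disjoint pieces (area 25, area 5, area 7).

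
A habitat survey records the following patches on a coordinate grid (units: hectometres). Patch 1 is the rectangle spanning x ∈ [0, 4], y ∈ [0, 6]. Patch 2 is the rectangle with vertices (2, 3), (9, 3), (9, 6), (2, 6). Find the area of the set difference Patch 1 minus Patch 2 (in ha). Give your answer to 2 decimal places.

18.00

|Patch 1∩Patch 2|: x∈[2,4], y∈[3,6] → 2·3 = 6.
|Patch 1| = 24.
|Patch 1 ∖ Patch 2| = |Patch 1| − |Patch 1∩Patch 2| = 24 − 6 = 18.00.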